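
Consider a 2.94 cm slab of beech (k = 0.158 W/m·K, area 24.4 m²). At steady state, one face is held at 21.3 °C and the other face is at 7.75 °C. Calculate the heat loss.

Q = kA·ΔT/L = 0.158 × 24.4 × |21.3 °C − 7.75 °C| / 0.0294 = 1780 W

Q = 1780 W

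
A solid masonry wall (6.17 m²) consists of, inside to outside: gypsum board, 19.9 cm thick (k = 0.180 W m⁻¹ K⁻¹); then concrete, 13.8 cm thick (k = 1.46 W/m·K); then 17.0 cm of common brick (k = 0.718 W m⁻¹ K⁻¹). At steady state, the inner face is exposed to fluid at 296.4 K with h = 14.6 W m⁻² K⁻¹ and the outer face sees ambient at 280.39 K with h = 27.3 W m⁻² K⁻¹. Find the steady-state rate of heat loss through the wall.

Resistance network (inner→outer):
  R_conv,in = 1/(hA) = 1/(14.6·6.17) = 0.01110 K/W
  R_gypsum board = L/(kA) = 0.199/(0.180·6.17) = 0.1792 K/W
  R_concrete = L/(kA) = 0.138/(1.46·6.17) = 0.01532 K/W
  R_common brick = L/(kA) = 0.170/(0.718·6.17) = 0.03837 K/W
  R_conv,out = 1/(hA) = 1/(27.3·6.17) = 0.005937 K/W
ΣR = 0.01110 + 0.1792 + 0.01532 + 0.03837 + 0.005937 = 0.2499 K/W
Q = ΔT/ΣR = (296.4 K − 280.39 K)/0.2499 = 64.1 W

Q = 64.1 W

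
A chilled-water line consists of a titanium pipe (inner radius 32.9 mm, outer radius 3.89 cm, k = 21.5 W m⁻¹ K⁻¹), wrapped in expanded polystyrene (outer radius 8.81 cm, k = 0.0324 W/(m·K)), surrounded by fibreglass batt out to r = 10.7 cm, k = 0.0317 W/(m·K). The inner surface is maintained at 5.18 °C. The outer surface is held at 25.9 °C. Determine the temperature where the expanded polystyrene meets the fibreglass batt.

Treat each layer as a resistance in series:
  R'_titanium = ln(0.0389/0.0329)/(2πk) = 0.1675/(2π·21.5) = 0.001240 m·K/W
  R'_expanded polystyrene = ln(0.0881/0.0389)/(2πk) = 0.8175/(2π·0.0324) = 4.016 m·K/W
  R'_fibreglass batt = ln(0.107/0.0881)/(2πk) = 0.1944/(2π·0.0317) = 0.9758 m·K/W
ΣR = 0.001240 + 4.016 + 0.9758 = 4.993 m·K/W
Q' = ΔT/ΣR = (5.18 °C − 25.9 °C)/4.993 = -4.150 W/m
From the inner boundary to the expanded polystyrene/fibreglass batt interface, ΣR_partial = 4.017 m·K/W.
T_interface = T_in − Q'·ΣR_partial = 5.18 °C − (-4.150)(4.017) = 21.9 °C

T = 21.9 °C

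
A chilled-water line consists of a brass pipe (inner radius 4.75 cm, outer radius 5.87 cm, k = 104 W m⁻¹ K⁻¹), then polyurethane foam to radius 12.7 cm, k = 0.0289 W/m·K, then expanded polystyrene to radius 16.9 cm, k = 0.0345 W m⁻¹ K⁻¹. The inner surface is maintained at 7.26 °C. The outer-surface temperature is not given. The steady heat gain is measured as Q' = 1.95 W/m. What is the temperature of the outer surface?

T_out = 18.1 °C

Sum the resistances:
  R'_brass = ln(0.0587/0.0475)/(2πk) = 0.2117/(2π·104) = 3.240×10^-4 m·K/W
  R'_polyurethane foam = ln(0.127/0.0587)/(2πk) = 0.7717/(2π·0.0289) = 4.250 m·K/W
  R'_expanded polystyrene = ln(0.169/0.127)/(2πk) = 0.2857/(2π·0.0345) = 1.318 m·K/W
ΣR = 5.568 m·K/W
ΔT = Q'·ΣR = 1.95 × 5.568 = 10.86 K
Heat flows inward, so T_out = T_in + ΔT = 7.26 + 10.86 = 18.1 °C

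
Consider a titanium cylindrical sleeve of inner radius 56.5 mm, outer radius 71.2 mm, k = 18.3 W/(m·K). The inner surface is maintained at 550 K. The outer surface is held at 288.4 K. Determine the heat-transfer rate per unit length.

Q' = 130 kW/m

Q' = 2πk·ΔT/ln(r₂/r₁) = 2π × 18.3 × 261.6 / ln(0.0712/0.0565) = 1.30×10^5 W/m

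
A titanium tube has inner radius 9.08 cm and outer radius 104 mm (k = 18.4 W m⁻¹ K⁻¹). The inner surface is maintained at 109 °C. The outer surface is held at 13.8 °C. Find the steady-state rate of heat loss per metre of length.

Q' = 2πk·ΔT/ln(r₂/r₁) = 2π × 18.4 × 95.2 / ln(0.104/0.0908) = 81100 W/m

Q' = 81.1 kW/m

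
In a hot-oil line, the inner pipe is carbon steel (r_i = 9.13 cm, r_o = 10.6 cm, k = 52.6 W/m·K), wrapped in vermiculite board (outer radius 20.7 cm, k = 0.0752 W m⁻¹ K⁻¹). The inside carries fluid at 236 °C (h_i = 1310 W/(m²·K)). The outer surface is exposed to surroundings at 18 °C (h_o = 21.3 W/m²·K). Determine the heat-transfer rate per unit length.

Resistance network (inner→outer):
  R'_conv,in = 1/(2πr h) = 1/(2π·0.0913·1310) = 0.001331 m·K/W
  R'_carbon steel = ln(0.106/0.0913)/(2πk) = 0.1493/(2π·52.6) = 4.517×10^-4 m·K/W
  R'_vermiculite board = ln(0.207/0.106)/(2πk) = 0.6693/(2π·0.0752) = 1.416 m·K/W
  R'_conv,out = 1/(2πr h) = 1/(2π·0.207·21.3) = 0.03610 m·K/W
ΣR = 0.001331 + 4.517×10^-4 + 1.416 + 0.03610 = 1.454 m·K/W
Q' = ΔT/ΣR = (236 °C − 18 °C)/1.454 = 150 W/m

Q' = 150 W/m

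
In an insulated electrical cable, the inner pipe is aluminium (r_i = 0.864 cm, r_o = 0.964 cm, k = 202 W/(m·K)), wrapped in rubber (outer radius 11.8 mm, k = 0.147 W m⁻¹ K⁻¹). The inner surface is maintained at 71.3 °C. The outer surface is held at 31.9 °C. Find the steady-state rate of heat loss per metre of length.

Resistance network (inner→outer):
  R'_aluminium = ln(0.00964/0.00864)/(2πk) = 0.1095/(2π·202) = 8.629×10^-5 m·K/W
  R'_rubber = ln(0.0118/0.00964)/(2πk) = 0.2022/(2π·0.147) = 0.2189 m·K/W
ΣR = 8.629×10^-5 + 0.2189 = 0.2190 m·K/W
Q' = ΔT/ΣR = (71.3 °C − 31.9 °C)/0.2190 = 180 W/m

Q' = 180 W/m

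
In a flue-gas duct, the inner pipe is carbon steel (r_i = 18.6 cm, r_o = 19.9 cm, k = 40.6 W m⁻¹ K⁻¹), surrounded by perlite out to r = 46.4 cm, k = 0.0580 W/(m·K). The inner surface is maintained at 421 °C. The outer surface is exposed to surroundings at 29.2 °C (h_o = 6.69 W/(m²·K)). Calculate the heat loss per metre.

Q' = 165 W/m

Resistance network (inner→outer):
  R'_carbon steel = ln(0.199/0.186)/(2πk) = 0.06756/(2π·40.6) = 2.648×10^-4 m·K/W
  R'_perlite = ln(0.464/0.199)/(2πk) = 0.8466/(2π·0.0580) = 2.323 m·K/W
  R'_conv,out = 1/(2πr h) = 1/(2π·0.464·6.69) = 0.05127 m·K/W
ΣR = 2.648×10^-4 + 2.323 + 0.05127 = 2.375 m·K/W
Q' = ΔT/ΣR = (421 °C − 29.2 °C)/2.375 = 165 W/m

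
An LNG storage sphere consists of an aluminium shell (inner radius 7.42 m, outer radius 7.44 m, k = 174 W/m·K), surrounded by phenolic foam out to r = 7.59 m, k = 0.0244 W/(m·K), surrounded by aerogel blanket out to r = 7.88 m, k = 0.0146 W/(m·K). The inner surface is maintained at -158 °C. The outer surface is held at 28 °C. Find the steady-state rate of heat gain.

Resistance network (inner→outer):
  R_aluminium = (1/7.42 − 1/7.44)/(4πk) = 3.623×10^-4/(4π·174) = 1.657×10^-7 K/W
  R_phenolic foam = (1/7.44 − 1/7.59)/(4πk) = 0.002656/(4π·0.0244) = 0.008663 K/W
  R_aerogel blanket = (1/7.59 − 1/7.88)/(4πk) = 0.004849/(4π·0.0146) = 0.02643 K/W
ΣR = 1.657×10^-7 + 0.008663 + 0.02643 = 0.03509 K/W
Q = ΔT/ΣR = (-158 °C − 28 °C)/0.03509 = -5300 W
(Negative Q ⇒ heat flows inward; heat gain = 5300 W.)

Q = 5.30 kW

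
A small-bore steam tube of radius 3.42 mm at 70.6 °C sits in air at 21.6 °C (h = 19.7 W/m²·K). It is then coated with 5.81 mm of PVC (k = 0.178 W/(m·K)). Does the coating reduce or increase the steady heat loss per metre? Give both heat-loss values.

increases: 20.7 → 27.8 W/m

Critical radius for a cylinder: r_cr = k/h = 0.00904 m = 0.904 cm.
Outer radius after coating: r₂ = 0.00342 + 0.00581 = 0.00923 m.
r₁ < r_cr < r₂: heat loss rises to a maximum at r_cr then falls. Whether the coating helps depends on whether Q(r₂) has dropped back below Q(r₁).
Bare: R = 1/(2πr₁h) = 2.362 m·K/W; Q = 49/2.362 = 20.7 W/m.
Coated: R = R_cond + R_conv = 1.763 m·K/W; Q = 49/1.763 = 27.8 W/m.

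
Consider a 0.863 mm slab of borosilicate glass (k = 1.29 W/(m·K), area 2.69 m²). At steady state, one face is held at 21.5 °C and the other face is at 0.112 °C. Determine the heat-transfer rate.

Q = 86000 W

Q = kA·ΔT/L = 1.29 × 2.69 × |21.5 °C − 0.112 °C| / 8.63×10^-4 = 86000 W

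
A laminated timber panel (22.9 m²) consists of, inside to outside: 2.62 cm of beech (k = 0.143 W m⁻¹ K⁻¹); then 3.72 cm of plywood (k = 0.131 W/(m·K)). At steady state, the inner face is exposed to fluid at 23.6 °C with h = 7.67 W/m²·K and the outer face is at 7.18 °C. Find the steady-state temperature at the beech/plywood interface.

T = 15.0 °C

Treat each layer as a resistance in series:
  R_conv,in = 1/(hA) = 1/(7.67·22.9) = 0.005693 K/W
  R_beech = L/(kA) = 0.0262/(0.143·22.9) = 0.008001 K/W
  R_plywood = L/(kA) = 0.0372/(0.131·22.9) = 0.01240 K/W
ΣR = 0.005693 + 0.008001 + 0.01240 = 0.02609 K/W
Q = ΔT/ΣR = (23.6 °C − 7.18 °C)/0.02609 = 629.4 W
From the inner boundary to the beech/plywood interface, ΣR_partial = 0.01369 K/W.
T_interface = T_in − Q·ΣR_partial = 23.6 °C − (629.4)(0.01369) = 15.0 °C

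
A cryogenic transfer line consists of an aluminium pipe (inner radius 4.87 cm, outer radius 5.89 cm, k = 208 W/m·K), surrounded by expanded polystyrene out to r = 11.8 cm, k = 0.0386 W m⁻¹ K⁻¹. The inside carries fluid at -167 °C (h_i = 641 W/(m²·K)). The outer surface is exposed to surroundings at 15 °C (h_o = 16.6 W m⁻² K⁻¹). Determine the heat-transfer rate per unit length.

Series thermal resistances, inner to outer:
  R'_conv,in = 1/(2πr h) = 1/(2π·0.0487·641) = 0.005098 m·K/W
  R'_aluminium = ln(0.0589/0.0487)/(2πk) = 0.1902/(2π·208) = 1.455×10^-4 m·K/W
  R'_expanded polystyrene = ln(0.118/0.0589)/(2πk) = 0.6948/(2π·0.0386) = 2.865 m·K/W
  R'_conv,out = 1/(2πr h) = 1/(2π·0.118·16.6) = 0.08125 m·K/W
ΣR = 0.005098 + 1.455×10^-4 + 2.865 + 0.08125 = 2.951 m·K/W
Q' = ΔT/ΣR = (-167 °C − 15 °C)/2.951 = -61.7 W/m
(Negative Q' ⇒ heat flows inward; heat gain = 61.7 W/m.)

Q' = 61.7 W/m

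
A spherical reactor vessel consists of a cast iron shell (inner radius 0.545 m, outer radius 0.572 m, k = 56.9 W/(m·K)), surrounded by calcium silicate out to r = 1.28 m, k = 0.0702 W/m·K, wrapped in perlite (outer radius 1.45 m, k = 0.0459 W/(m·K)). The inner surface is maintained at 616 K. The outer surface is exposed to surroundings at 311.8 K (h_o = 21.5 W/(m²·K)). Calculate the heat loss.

Resistance network (inner→outer):
  R_cast iron = (1/0.545 − 1/0.572)/(4πk) = 0.08661/(4π·56.9) = 1.211×10^-4 K/W
  R_calcium silicate = (1/0.572 − 1/1.28)/(4πk) = 0.9670/(4π·0.0702) = 1.096 K/W
  R_perlite = (1/1.28 − 1/1.45)/(4πk) = 0.09159/(4π·0.0459) = 0.1588 K/W
  R_conv,out = 1/(4πr²h) = 1/(4π·1.45²·21.5) = 0.001760 K/W
ΣR = 1.211×10^-4 + 1.096 + 0.1588 + 0.001760 = 1.257 K/W
Q = ΔT/ΣR = (616 K − 311.8 K)/1.257 = 242 W

Q = 242 W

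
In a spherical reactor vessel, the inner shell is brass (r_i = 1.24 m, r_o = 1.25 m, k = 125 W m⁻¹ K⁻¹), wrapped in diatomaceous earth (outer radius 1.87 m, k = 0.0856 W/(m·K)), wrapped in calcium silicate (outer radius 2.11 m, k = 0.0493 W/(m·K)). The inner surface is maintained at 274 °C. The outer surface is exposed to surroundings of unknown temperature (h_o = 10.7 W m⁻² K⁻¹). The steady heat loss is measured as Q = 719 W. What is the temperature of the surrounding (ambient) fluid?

Sum the resistances:
  R_brass = (1/1.24 − 1/1.25)/(4πk) = 0.006452/(4π·125) = 4.107×10^-6 K/W
  R_diatomaceous earth = (1/1.25 − 1/1.87)/(4πk) = 0.2652/(4π·0.0856) = 0.2466 K/W
  R_calcium silicate = (1/1.87 − 1/2.11)/(4πk) = 0.06083/(4π·0.0493) = 0.09818 K/W
  R_conv,out = 1/(4πr²h) = 1/(4π·2.11²·10.7) = 0.001670 K/W
ΣR = 0.3464 K/W
ΔT = Q·ΣR = 719 × 0.3464 = 249.1 K
Heat flows outward, so T_out = T_in − ΔT = 274 − 249.1 = 24.9 °C

T_out = 24.9 °C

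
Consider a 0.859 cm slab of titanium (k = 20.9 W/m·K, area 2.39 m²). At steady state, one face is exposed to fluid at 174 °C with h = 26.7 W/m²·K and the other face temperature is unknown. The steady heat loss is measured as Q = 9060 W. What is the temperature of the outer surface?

Sum the resistances:
  R_conv,in = 1/(hA) = 1/(26.7·2.39) = 0.01567 K/W
  R_titanium = L/(kA) = 0.00859/(20.9·2.39) = 1.720×10^-4 K/W
ΣR = 0.01584 K/W
ΔT = Q·ΣR = 9060 × 0.01584 = 143.5 K
Heat flows outward, so T_out = T_in − ΔT = 174 − 143.5 = 30.5 °C

T_out = 30.5 °C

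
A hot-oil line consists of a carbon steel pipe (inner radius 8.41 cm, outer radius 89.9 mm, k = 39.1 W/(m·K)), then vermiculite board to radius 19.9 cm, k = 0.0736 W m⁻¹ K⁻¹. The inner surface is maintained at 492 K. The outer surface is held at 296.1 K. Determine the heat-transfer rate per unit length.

Q' = 114 W/m

Treat each layer as a resistance in series:
  R'_carbon steel = ln(0.0899/0.0841)/(2πk) = 0.06669/(2π·39.1) = 2.715×10^-4 m·K/W
  R'_vermiculite board = ln(0.199/0.0899)/(2πk) = 0.7946/(2π·0.0736) = 1.718 m·K/W
ΣR = 2.715×10^-4 + 1.718 = 1.718 m·K/W
Q' = ΔT/ΣR = (492 K − 296.1 K)/1.718 = 114 W/m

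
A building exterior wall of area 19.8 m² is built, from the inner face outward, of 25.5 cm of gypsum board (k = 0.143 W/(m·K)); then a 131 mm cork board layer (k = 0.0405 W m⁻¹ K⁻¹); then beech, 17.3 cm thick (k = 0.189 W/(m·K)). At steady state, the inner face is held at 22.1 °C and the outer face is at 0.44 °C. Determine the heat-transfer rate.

Treat each layer as a resistance in series:
  R_gypsum board = L/(kA) = 0.255/(0.143·19.8) = 0.09006 K/W
  R_cork board = L/(kA) = 0.131/(0.0405·19.8) = 0.1634 K/W
  R_beech = L/(kA) = 0.173/(0.189·19.8) = 0.04623 K/W
ΣR = 0.09006 + 0.1634 + 0.04623 = 0.2997 K/W
Q = ΔT/ΣR = (22.1 °C − 0.44 °C)/0.2997 = 72.3 W

Q = 72.3 W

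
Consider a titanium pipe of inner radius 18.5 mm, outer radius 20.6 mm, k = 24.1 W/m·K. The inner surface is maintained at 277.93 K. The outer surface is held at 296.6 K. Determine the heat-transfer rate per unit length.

Q' = 26.3 kW/m

Q' = 2πk·ΔT/ln(r₂/r₁) = 2π × 24.1 × 18.67 / ln(0.0206/0.0185) = 26300 W/m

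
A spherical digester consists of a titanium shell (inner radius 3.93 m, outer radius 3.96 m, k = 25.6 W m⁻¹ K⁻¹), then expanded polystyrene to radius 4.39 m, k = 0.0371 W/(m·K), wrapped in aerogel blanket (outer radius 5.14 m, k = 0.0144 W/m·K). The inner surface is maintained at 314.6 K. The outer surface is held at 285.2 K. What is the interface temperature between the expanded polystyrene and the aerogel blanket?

T = 308.0 K

Resistance network (inner→outer):
  R_titanium = (1/3.93 − 1/3.96)/(4πk) = 0.001928/(4π·25.6) = 5.992×10^-6 K/W
  R_expanded polystyrene = (1/3.96 − 1/4.39)/(4πk) = 0.02473/(4π·0.0371) = 0.05305 K/W
  R_aerogel blanket = (1/4.39 − 1/5.14)/(4πk) = 0.03324/(4π·0.0144) = 0.1837 K/W
ΣR = 5.992×10^-6 + 0.05305 + 0.1837 = 0.2368 K/W
Q = ΔT/ΣR = (314.6 K − 285.2 K)/0.2368 = 124.2 W
From the inner boundary to the expanded polystyrene/aerogel blanket interface, ΣR_partial = 0.05306 K/W.
T_interface = T_in − Q·ΣR_partial = 314.6 K − (124.2)(0.05306) = 308.0 K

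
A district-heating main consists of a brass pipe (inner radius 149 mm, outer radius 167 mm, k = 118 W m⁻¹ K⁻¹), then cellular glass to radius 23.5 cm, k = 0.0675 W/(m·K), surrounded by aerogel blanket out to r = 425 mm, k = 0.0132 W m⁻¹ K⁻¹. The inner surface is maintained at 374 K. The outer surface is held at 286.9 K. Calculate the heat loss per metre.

Resistance network (inner→outer):
  R'_brass = ln(0.167/0.149)/(2πk) = 0.1140/(2π·118) = 1.538×10^-4 m·K/W
  R'_cellular glass = ln(0.235/0.167)/(2πk) = 0.3416/(2π·0.0675) = 0.8054 m·K/W
  R'_aerogel blanket = ln(0.425/0.235)/(2πk) = 0.5925/(2π·0.0132) = 7.144 m·K/W
ΣR = 1.538×10^-4 + 0.8054 + 7.144 = 7.950 m·K/W
Q' = ΔT/ΣR = (374 K − 286.9 K)/7.950 = 11.0 W/m

Q' = 11.0 W/m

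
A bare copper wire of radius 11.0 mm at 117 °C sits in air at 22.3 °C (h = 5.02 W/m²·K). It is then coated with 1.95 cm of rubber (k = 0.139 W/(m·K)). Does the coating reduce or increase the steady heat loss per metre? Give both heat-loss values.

Critical radius for a cylinder: r_cr = k/h = 0.0277 m = 2.77 cm.
Outer radius after coating: r₂ = 0.0110 + 0.0195 = 0.0305 m.
r₁ < r_cr < r₂: heat loss rises to a maximum at r_cr then falls. Whether the coating helps depends on whether Q(r₂) has dropped back below Q(r₁).
Bare: R = 1/(2πr₁h) = 2.882 m·K/W; Q = 94.7/2.882 = 32.9 W/m.
Coated: R = R_cond + R_conv = 2.207 m·K/W; Q = 94.7/2.207 = 42.9 W/m.

increases: 32.9 → 42.9 W/m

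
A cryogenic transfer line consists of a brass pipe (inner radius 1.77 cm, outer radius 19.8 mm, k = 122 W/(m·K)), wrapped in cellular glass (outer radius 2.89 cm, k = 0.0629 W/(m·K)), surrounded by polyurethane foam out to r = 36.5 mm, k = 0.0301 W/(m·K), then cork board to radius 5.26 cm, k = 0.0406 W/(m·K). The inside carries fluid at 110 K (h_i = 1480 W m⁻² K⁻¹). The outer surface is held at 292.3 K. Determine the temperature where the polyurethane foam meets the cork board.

Treat each layer as a resistance in series:
  R'_conv,in = 1/(2πr h) = 1/(2π·0.0177·1480) = 0.006076 m·K/W
  R'_brass = ln(0.0198/0.0177)/(2πk) = 0.1121/(2π·122) = 1.463×10^-4 m·K/W
  R'_cellular glass = ln(0.0289/0.0198)/(2πk) = 0.3782/(2π·0.0629) = 0.9569 m·K/W
  R'_polyurethane foam = ln(0.0365/0.0289)/(2πk) = 0.2335/(2π·0.0301) = 1.234 m·K/W
  R'_cork board = ln(0.0526/0.0365)/(2πk) = 0.3654/(2π·0.0406) = 1.432 m·K/W
ΣR = 0.006076 + 1.463×10^-4 + 0.9569 + 1.234 + 1.432 = 3.629 m·K/W
Q' = ΔT/ΣR = (110 K − 292.3 K)/3.629 = -50.23 W/m
From the inner boundary to the polyurethane foam/cork board interface, ΣR_partial = 2.197 m·K/W.
T_interface = T_in − Q'·ΣR_partial = 110 K − (-50.23)(2.197) = 220.4 K

T = 220.4 K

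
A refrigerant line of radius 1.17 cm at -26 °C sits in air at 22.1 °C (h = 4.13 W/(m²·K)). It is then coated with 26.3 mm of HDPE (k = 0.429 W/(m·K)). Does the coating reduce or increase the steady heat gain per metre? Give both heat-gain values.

increases: 14.6 → 33.1 W/m

Critical radius for a cylinder: r_cr = k/h = 0.104 m = 10.4 cm.
Outer radius after coating: r₂ = 0.0117 + 0.0263 = 0.0380 m.
Since r₁ < r_cr and r₂ ≤ r_cr, the coating moves toward the maximum at r_cr — heat gain rises.
Bare: R = 1/(2πr₁h) = 3.294 m·K/W; Q = 48.1/3.294 = 14.6 W/m.
Coated: R = R_cond + R_conv = 1.451 m·K/W; Q = 48.1/1.451 = 33.1 W/m.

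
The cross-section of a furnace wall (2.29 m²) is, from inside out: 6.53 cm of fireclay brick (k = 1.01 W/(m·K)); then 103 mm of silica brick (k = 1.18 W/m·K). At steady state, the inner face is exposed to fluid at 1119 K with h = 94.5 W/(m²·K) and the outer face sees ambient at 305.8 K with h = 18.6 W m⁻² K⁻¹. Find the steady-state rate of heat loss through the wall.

Resistance network (inner→outer):
  R_conv,in = 1/(hA) = 1/(94.5·2.29) = 0.004621 K/W
  R_fireclay brick = L/(kA) = 0.0653/(1.01·2.29) = 0.02823 K/W
  R_silica brick = L/(kA) = 0.103/(1.18·2.29) = 0.03812 K/W
  R_conv,out = 1/(hA) = 1/(18.6·2.29) = 0.02348 K/W
ΣR = 0.004621 + 0.02823 + 0.03812 + 0.02348 = 0.09445 K/W
Q = ΔT/ΣR = (1119 K − 305.8 K)/0.09445 = 8610 W

Q = 8610 W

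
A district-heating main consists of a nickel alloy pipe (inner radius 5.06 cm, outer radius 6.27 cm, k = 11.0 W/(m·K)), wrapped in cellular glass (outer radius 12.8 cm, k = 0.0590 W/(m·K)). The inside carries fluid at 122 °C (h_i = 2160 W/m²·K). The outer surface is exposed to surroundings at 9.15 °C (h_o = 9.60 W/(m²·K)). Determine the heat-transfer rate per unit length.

Treat each layer as a resistance in series:
  R'_conv,in = 1/(2πr h) = 1/(2π·0.0506·2160) = 0.001456 m·K/W
  R'_nickel alloy = ln(0.0627/0.0506)/(2πk) = 0.2144/(2π·11.0) = 0.003102 m·K/W
  R'_cellular glass = ln(0.128/0.0627)/(2πk) = 0.7137/(2π·0.0590) = 1.925 m·K/W
  R'_conv,out = 1/(2πr h) = 1/(2π·0.128·9.60) = 0.1295 m·K/W
ΣR = 0.001456 + 0.003102 + 1.925 + 0.1295 = 2.059 m·K/W
Q' = ΔT/ΣR = (122 °C − 9.15 °C)/2.059 = 54.8 W/m

Q' = 54.8 W/m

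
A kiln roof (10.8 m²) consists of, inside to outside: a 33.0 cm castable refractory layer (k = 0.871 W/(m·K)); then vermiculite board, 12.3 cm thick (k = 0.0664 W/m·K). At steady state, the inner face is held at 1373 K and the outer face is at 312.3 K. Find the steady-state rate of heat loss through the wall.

Series thermal resistances, inner to outer:
  R_castable refractory = L/(kA) = 0.330/(0.871·10.8) = 0.03508 K/W
  R_vermiculite board = L/(kA) = 0.123/(0.0664·10.8) = 0.1715 K/W
ΣR = 0.03508 + 0.1715 = 0.2066 K/W
Q = ΔT/ΣR = (1373 K − 312.3 K)/0.2066 = 5130 W

Q = 5.13 kW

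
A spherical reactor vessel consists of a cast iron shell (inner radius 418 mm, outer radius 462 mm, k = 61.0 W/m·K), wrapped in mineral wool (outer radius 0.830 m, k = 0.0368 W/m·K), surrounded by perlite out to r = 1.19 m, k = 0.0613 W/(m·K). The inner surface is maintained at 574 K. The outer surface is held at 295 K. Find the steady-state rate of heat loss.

Q = 109 W

Resistance network (inner→outer):
  R_cast iron = (1/0.418 − 1/0.462)/(4πk) = 0.2278/(4π·61.0) = 2.972×10^-4 K/W
  R_mineral wool = (1/0.462 − 1/0.830)/(4πk) = 0.9597/(4π·0.0368) = 2.075 K/W
  R_perlite = (1/0.830 − 1/1.19)/(4πk) = 0.3645/(4π·0.0613) = 0.4732 K/W
ΣR = 2.972×10^-4 + 2.075 + 0.4732 = 2.548 K/W
Q = ΔT/ΣR = (574 K − 295 K)/2.548 = 109 W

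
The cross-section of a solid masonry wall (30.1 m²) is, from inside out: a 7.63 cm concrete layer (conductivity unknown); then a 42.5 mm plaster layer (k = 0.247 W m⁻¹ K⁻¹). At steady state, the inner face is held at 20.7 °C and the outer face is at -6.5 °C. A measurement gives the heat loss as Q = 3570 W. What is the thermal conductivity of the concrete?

k = 1.33 W/m·K

ΣR = ΔT/Q = |20.7 − -6.5|/3570 = 0.007619 K/W
Known resistances:
  R_plaster = L/(kA) = 0.0425/(0.247·30.1) = 0.005716 K/W
R_concrete = ΣR − ΣR_known = 0.007619 − 0.005716 = 0.001903 K/W
L/(kA) = 0.001903 ⇒ k = 0.0763/(0.001903·30.1) = 1.33 W/m·K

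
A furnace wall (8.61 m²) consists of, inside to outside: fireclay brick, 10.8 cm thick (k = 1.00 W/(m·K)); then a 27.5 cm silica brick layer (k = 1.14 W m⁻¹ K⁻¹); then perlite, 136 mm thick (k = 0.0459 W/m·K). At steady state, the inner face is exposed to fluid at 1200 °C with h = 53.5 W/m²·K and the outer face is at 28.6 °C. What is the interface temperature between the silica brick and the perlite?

Resistance network (inner→outer):
  R_conv,in = 1/(hA) = 1/(53.5·8.61) = 0.002171 K/W
  R_fireclay brick = L/(kA) = 0.108/(1.00·8.61) = 0.01254 K/W
  R_silica brick = L/(kA) = 0.275/(1.14·8.61) = 0.02802 K/W
  R_perlite = L/(kA) = 0.136/(0.0459·8.61) = 0.3441 K/W
ΣR = 0.002171 + 0.01254 + 0.02802 + 0.3441 = 0.3868 K/W
Q = ΔT/ΣR = (1200 °C − 28.6 °C)/0.3868 = 3028 W
From the inner boundary to the silica brick/perlite interface, ΣR_partial = 0.04273 K/W.
T_interface = T_in − Q·ΣR_partial = 1200 °C − (3028)(0.04273) = 1071 °C

T = 1071 °C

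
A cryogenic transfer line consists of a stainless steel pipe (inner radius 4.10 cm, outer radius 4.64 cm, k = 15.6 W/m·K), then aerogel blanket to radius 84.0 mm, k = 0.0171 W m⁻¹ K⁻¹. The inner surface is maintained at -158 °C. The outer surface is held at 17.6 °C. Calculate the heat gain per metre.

Treat each layer as a resistance in series:
  R'_stainless steel = ln(0.0464/0.0410)/(2πk) = 0.1237/(2π·15.6) = 0.001262 m·K/W
  R'_aerogel blanket = ln(0.0840/0.0464)/(2πk) = 0.5935/(2π·0.0171) = 5.524 m·K/W
ΣR = 0.001262 + 5.524 = 5.525 m·K/W
Q' = ΔT/ΣR = (-158 °C − 17.6 °C)/5.525 = -31.8 W/m
(Negative Q' ⇒ heat flows inward; heat gain = 31.8 W/m.)

Q' = 31.8 W/m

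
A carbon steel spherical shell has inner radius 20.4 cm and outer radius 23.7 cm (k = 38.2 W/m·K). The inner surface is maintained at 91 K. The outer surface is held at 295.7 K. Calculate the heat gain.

Q = 1.44×10^5 W

Q = 4πk·ΔT/(1/r₁ − 1/r₂) = 4π × 38.2 × 204.7 / (1/0.204 − 1/0.237) = 1.44×10^5 W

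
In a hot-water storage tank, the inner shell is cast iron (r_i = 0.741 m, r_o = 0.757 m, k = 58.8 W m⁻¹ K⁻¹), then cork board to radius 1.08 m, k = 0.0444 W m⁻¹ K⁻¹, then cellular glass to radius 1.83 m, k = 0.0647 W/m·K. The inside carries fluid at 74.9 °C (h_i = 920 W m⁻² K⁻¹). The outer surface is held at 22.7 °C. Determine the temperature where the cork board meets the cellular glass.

T = 43.4 °C

Treat each layer as a resistance in series:
  R_conv,in = 1/(4πr²h) = 1/(4π·0.741²·920) = 1.575×10^-4 K/W
  R_cast iron = (1/0.741 − 1/0.757)/(4πk) = 0.02852/(4π·58.8) = 3.860×10^-5 K/W
  R_cork board = (1/0.757 − 1/1.08)/(4πk) = 0.3951/(4π·0.0444) = 0.7081 K/W
  R_cellular glass = (1/1.08 − 1/1.83)/(4πk) = 0.3795/(4π·0.0647) = 0.4667 K/W
ΣR = 1.575×10^-4 + 3.860×10^-5 + 0.7081 + 0.4667 = 1.175 K/W
Q = ΔT/ΣR = (74.9 °C − 22.7 °C)/1.175 = 44.43 W
From the inner boundary to the cork board/cellular glass interface, ΣR_partial = 0.7083 K/W.
T_interface = T_in − Q·ΣR_partial = 74.9 °C − (44.43)(0.7083) = 43.4 °C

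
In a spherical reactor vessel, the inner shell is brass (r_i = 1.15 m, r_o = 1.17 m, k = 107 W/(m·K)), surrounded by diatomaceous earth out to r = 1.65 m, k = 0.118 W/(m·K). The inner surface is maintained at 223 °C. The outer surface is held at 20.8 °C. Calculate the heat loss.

Q = 1210 W

Series thermal resistances, inner to outer:
  R_brass = (1/1.15 − 1/1.17)/(4πk) = 0.01486/(4π·107) = 1.105×10^-5 K/W
  R_diatomaceous earth = (1/1.17 − 1/1.65)/(4πk) = 0.2486/(4π·0.118) = 0.1677 K/W
ΣR = 1.105×10^-5 + 0.1677 = 0.1677 K/W
Q = ΔT/ΣR = (223 °C − 20.8 °C)/0.1677 = 1210 W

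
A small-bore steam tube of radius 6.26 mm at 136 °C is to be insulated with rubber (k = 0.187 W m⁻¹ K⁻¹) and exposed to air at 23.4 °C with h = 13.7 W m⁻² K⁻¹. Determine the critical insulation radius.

r_cr = 1.36 cm

For a cylinder, r_cr = k_ins/h = 0.187/13.7 = 0.0136 m = 1.36 cm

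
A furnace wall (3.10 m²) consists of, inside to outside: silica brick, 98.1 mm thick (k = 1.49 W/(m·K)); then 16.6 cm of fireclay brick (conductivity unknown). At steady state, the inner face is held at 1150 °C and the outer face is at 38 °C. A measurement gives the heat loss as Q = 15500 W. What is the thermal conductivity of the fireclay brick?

ΣR = ΔT/Q = |1150 − 38|/15500 = 0.07174 K/W
Known resistances:
  R_silica brick = L/(kA) = 0.0981/(1.49·3.10) = 0.02124 K/W
R_fireclay brick = ΣR − ΣR_known = 0.07174 − 0.02124 = 0.05050 K/W
L/(kA) = 0.05050 ⇒ k = 0.166/(0.05050·3.10) = 1.06 W/m·K

k = 1.06 W/m·K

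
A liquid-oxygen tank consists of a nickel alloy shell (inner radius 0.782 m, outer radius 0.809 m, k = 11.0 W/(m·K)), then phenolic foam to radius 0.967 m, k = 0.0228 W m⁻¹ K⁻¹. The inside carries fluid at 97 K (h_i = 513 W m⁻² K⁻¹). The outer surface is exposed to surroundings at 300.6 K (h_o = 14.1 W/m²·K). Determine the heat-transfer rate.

Q = 286 W

Series thermal resistances, inner to outer:
  R_conv,in = 1/(4πr²h) = 1/(4π·0.782²·513) = 2.537×10^-4 K/W
  R_nickel alloy = (1/0.782 − 1/0.809)/(4πk) = 0.04268/(4π·11.0) = 3.087×10^-4 K/W
  R_phenolic foam = (1/0.809 − 1/0.967)/(4πk) = 0.2020/(4π·0.0228) = 0.7049 K/W
  R_conv,out = 1/(4πr²h) = 1/(4π·0.967²·14.1) = 0.006036 K/W
ΣR = 2.537×10^-4 + 3.087×10^-4 + 0.7049 + 0.006036 = 0.7115 K/W
Q = ΔT/ΣR = (97 K − 300.6 K)/0.7115 = -286 W
(Negative Q ⇒ heat flows inward; heat gain = 286 W.)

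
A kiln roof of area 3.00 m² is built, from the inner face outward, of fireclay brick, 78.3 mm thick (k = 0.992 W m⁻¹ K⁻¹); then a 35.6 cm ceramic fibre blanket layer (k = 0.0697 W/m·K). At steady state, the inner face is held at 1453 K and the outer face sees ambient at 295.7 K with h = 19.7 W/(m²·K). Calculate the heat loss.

Resistance network (inner→outer):
  R_fireclay brick = L/(kA) = 0.0783/(0.992·3.00) = 0.02631 K/W
  R_ceramic fibre blanket = L/(kA) = 0.356/(0.0697·3.00) = 1.703 K/W
  R_conv,out = 1/(hA) = 1/(19.7·3.00) = 0.01692 K/W
ΣR = 0.02631 + 1.703 + 0.01692 = 1.746 K/W
Q = ΔT/ΣR = (1453 K − 295.7 K)/1.746 = 663 W

Q = 663 W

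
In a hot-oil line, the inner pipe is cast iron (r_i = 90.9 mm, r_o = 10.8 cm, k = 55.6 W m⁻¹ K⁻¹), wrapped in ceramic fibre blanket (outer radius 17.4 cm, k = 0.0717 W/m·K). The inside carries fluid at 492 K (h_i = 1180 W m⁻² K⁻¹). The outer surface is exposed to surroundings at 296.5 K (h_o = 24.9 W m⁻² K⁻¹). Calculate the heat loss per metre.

Series thermal resistances, inner to outer:
  R'_conv,in = 1/(2πr h) = 1/(2π·0.0909·1180) = 0.001484 m·K/W
  R'_cast iron = ln(0.108/0.0909)/(2πk) = 0.1724/(2π·55.6) = 4.934×10^-4 m·K/W
  R'_ceramic fibre blanket = ln(0.174/0.108)/(2πk) = 0.4769/(2π·0.0717) = 1.059 m·K/W
  R'_conv,out = 1/(2πr h) = 1/(2π·0.174·24.9) = 0.03673 m·K/W
ΣR = 0.001484 + 4.934×10^-4 + 1.059 + 0.03673 = 1.098 m·K/W
Q' = ΔT/ΣR = (492 K − 296.5 K)/1.098 = 178 W/m

Q' = 178 W/m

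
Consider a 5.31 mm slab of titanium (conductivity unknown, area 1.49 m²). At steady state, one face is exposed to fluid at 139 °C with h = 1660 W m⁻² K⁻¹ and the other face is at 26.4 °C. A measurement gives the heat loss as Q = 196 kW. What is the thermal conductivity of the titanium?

k = 20.9 W/m·K

ΣR = ΔT/Q = |139 − 26.4|/1.96×10^5 = 5.745×10^-4 K/W
Known resistances:
  R_conv,in = 1/(hA) = 1/(1660·1.49) = 4.043×10^-4 K/W
R_titanium = ΣR − ΣR_known = 5.745×10^-4 − 4.043×10^-4 = 1.702×10^-4 K/W
L/(kA) = 1.702×10^-4 ⇒ k = 0.00531/(1.702×10^-4·1.49) = 20.9 W/m·K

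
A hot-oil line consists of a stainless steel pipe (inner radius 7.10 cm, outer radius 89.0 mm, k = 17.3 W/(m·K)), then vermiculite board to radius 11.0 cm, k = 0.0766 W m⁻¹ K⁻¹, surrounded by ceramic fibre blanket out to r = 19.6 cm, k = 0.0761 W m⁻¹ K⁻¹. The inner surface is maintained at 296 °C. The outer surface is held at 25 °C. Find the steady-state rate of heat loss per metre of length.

Resistance network (inner→outer):
  R'_stainless steel = ln(0.0890/0.0710)/(2πk) = 0.2260/(2π·17.3) = 0.002079 m·K/W
  R'_vermiculite board = ln(0.110/0.0890)/(2πk) = 0.2118/(2π·0.0766) = 0.4402 m·K/W
  R'_ceramic fibre blanket = ln(0.196/0.110)/(2πk) = 0.5776/(2π·0.0761) = 1.208 m·K/W
ΣR = 0.002079 + 0.4402 + 1.208 = 1.650 m·K/W
Q' = ΔT/ΣR = (296 °C − 25 °C)/1.650 = 164 W/m

Q' = 164 W/m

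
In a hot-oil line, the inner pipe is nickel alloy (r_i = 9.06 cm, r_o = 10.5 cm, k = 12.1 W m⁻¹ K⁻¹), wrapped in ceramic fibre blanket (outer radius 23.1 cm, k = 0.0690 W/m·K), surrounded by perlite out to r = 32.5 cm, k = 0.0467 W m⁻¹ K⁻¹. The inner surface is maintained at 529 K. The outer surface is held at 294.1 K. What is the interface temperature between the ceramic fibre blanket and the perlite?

Treat each layer as a resistance in series:
  R'_nickel alloy = ln(0.105/0.0906)/(2πk) = 0.1475/(2π·12.1) = 0.001940 m·K/W
  R'_ceramic fibre blanket = ln(0.231/0.105)/(2πk) = 0.7885/(2π·0.0690) = 1.819 m·K/W
  R'_perlite = ln(0.325/0.231)/(2πk) = 0.3414/(2π·0.0467) = 1.164 m·K/W
ΣR = 0.001940 + 1.819 + 1.164 = 2.985 m·K/W
Q' = ΔT/ΣR = (529 K − 294.1 K)/2.985 = 78.69 W/m
From the inner boundary to the ceramic fibre blanket/perlite interface, ΣR_partial = 1.821 m·K/W.
T_interface = T_in − Q'·ΣR_partial = 529 K − (78.69)(1.821) = 386 K

T = 386 K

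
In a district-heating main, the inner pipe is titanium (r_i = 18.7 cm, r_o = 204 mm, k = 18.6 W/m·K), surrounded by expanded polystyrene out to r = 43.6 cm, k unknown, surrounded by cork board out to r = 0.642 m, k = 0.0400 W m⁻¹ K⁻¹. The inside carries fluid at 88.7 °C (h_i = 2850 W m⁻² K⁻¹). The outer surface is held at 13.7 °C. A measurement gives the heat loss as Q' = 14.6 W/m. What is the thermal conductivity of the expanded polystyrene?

ΣR = ΔT/Q' = |88.7 − 13.7|/14.6 = 5.137 m·K/W
Known resistances:
  R'_conv,in = 1/(2πr h) = 1/(2π·0.187·2850) = 2.986×10^-4 m·K/W
  R'_titanium = ln(0.204/0.187)/(2πk) = 0.08701/(2π·18.6) = 7.445×10^-4 m·K/W
  R'_cork board = ln(0.642/0.436)/(2πk) = 0.3869/(2π·0.0400) = 1.540 m·K/W
R_expanded polystyrene = ΣR − ΣR_known = 5.137 − 1.541 = 3.596 m·K/W
ln(r₂/r₁)/(2πk) = 3.596 ⇒ k = 0.7595/(2π·3.596) = 0.0336 W/m·K

k = 0.0336 W/m·K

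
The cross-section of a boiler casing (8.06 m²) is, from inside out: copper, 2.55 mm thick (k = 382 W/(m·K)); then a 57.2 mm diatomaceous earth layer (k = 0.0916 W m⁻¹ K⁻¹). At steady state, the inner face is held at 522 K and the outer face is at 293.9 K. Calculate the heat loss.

Q = 2.94 kW

Resistance network (inner→outer):
  R_copper = L/(kA) = 0.00255/(382·8.06) = 8.282×10^-7 K/W
  R_diatomaceous earth = L/(kA) = 0.0572/(0.0916·8.06) = 0.07748 K/W
ΣR = 8.282×10^-7 + 0.07748 = 0.07748 K/W
Q = ΔT/ΣR = (522 K − 293.9 K)/0.07748 = 2940 W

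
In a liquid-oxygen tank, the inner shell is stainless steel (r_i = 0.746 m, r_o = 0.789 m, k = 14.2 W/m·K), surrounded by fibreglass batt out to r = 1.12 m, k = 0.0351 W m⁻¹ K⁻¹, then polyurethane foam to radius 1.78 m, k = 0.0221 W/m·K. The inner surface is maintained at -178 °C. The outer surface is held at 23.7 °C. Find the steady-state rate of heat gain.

Treat each layer as a resistance in series:
  R_stainless steel = (1/0.746 − 1/0.789)/(4πk) = 0.07306/(4π·14.2) = 4.094×10^-4 K/W
  R_fibreglass batt = (1/0.789 − 1/1.12)/(4πk) = 0.3746/(4π·0.0351) = 0.8492 K/W
  R_polyurethane foam = (1/1.12 − 1/1.78)/(4πk) = 0.3311/(4π·0.0221) = 1.192 K/W
ΣR = 4.094×10^-4 + 0.8492 + 1.192 = 2.042 K/W
Q = ΔT/ΣR = (-178 °C − 23.7 °C)/2.042 = -98.8 W
(Negative Q ⇒ heat flows inward; heat gain = 98.8 W.)

Q = 98.8 W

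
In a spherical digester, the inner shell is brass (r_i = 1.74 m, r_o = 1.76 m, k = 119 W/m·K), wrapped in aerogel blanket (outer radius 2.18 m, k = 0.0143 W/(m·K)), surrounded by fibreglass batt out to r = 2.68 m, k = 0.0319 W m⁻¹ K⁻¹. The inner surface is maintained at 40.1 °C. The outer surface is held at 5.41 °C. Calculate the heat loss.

Q = 42.2 W

Resistance network (inner→outer):
  R_brass = (1/1.74 − 1/1.76)/(4πk) = 0.006531/(4π·119) = 4.367×10^-6 K/W
  R_aerogel blanket = (1/1.76 − 1/2.18)/(4πk) = 0.1095/(4π·0.0143) = 0.6092 K/W
  R_fibreglass batt = (1/2.18 − 1/2.68)/(4πk) = 0.08558/(4π·0.0319) = 0.2135 K/W
ΣR = 4.367×10^-6 + 0.6092 + 0.2135 = 0.8227 K/W
Q = ΔT/ΣR = (40.1 °C − 5.41 °C)/0.8227 = 42.2 W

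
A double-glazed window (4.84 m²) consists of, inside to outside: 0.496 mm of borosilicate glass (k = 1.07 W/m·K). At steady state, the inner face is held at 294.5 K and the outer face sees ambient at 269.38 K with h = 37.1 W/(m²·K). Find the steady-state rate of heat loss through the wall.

Q = 4.43 kW

Series thermal resistances, inner to outer:
  R_borosilicate glass = L/(kA) = 4.96×10^-4/(1.07·4.84) = 9.578×10^-5 K/W
  R_conv,out = 1/(hA) = 1/(37.1·4.84) = 0.005569 K/W
ΣR = 9.578×10^-5 + 0.005569 = 0.005665 K/W
Q = ΔT/ΣR = (294.5 K − 269.38 K)/0.005665 = 4430 W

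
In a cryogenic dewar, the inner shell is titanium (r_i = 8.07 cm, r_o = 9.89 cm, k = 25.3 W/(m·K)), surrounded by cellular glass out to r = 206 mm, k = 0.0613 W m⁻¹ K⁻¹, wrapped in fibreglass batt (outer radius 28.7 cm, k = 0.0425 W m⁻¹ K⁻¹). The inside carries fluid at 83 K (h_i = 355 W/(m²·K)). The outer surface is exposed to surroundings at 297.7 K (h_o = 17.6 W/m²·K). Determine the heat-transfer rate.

Resistance network (inner→outer):
  R_conv,in = 1/(4πr²h) = 1/(4π·0.0807²·355) = 0.03442 K/W
  R_titanium = (1/0.0807 − 1/0.0989)/(4πk) = 2.280/(4π·25.3) = 0.007173 K/W
  R_cellular glass = (1/0.0989 − 1/0.206)/(4πk) = 5.257/(4π·0.0613) = 6.824 K/W
  R_fibreglass batt = (1/0.206 − 1/0.287)/(4πk) = 1.370/(4π·0.0425) = 2.565 K/W
  R_conv,out = 1/(4πr²h) = 1/(4π·0.287²·17.6) = 0.05489 K/W
ΣR = 0.03442 + 0.007173 + 6.824 + 2.565 + 0.05489 = 9.485 K/W
Q = ΔT/ΣR = (83 K − 297.7 K)/9.485 = -22.6 W
(Negative Q ⇒ heat flows inward; heat gain = 22.6 W.)

Q = 22.6 W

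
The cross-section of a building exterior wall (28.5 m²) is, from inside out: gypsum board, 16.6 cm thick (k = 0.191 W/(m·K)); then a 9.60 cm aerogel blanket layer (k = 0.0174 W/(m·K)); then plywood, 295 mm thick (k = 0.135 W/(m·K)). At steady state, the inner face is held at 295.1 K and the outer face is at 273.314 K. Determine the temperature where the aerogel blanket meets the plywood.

Series thermal resistances, inner to outer:
  R_gypsum board = L/(kA) = 0.166/(0.191·28.5) = 0.03050 K/W
  R_aerogel blanket = L/(kA) = 0.0960/(0.0174·28.5) = 0.1936 K/W
  R_plywood = L/(kA) = 0.295/(0.135·28.5) = 0.07667 K/W
ΣR = 0.03050 + 0.1936 + 0.07667 = 0.3008 K/W
Q = ΔT/ΣR = (295.1 K − 273.314 K)/0.3008 = 72.43 W
From the inner boundary to the aerogel blanket/plywood interface, ΣR_partial = 0.2241 K/W.
T_interface = T_in − Q·ΣR_partial = 295.1 K − (72.43)(0.2241) = 278.87 K

T = 278.87 K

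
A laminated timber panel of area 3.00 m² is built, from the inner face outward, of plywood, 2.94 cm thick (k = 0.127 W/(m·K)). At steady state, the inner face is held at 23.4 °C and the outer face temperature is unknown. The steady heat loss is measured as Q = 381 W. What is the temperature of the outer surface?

Series resistances:
  R_plywood = L/(kA) = 0.0294/(0.127·3.00) = 0.07717 K/W
ΣR = 0.07717 K/W
ΔT = Q·ΣR = 381 × 0.07717 = 29.40 K
Heat flows outward, so T_out = T_in − ΔT = 23.4 − 29.40 = -6.00 °C

T_out = -6.00 °C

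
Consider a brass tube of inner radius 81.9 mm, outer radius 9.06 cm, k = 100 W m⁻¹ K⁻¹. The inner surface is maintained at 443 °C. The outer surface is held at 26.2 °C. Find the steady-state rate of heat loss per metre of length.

Q' = 2.59×10^6 W/m

Q' = 2πk·ΔT/ln(r₂/r₁) = 2π × 100 × 416.8 / ln(0.0906/0.0819) = 2.59×10^6 W/m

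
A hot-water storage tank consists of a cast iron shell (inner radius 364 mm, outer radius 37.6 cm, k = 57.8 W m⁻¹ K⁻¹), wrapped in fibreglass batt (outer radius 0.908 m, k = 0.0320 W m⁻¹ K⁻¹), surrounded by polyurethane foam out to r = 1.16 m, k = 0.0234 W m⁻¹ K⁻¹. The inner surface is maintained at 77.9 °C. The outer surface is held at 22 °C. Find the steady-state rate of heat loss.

Q = 11.9 W

Treat each layer as a resistance in series:
  R_cast iron = (1/0.364 − 1/0.376)/(4πk) = 0.08768/(4π·57.8) = 1.207×10^-4 K/W
  R_fibreglass batt = (1/0.376 − 1/0.908)/(4πk) = 1.558/(4π·0.0320) = 3.875 K/W
  R_polyurethane foam = (1/0.908 − 1/1.16)/(4πk) = 0.2393/(4π·0.0234) = 0.8136 K/W
ΣR = 1.207×10^-4 + 3.875 + 0.8136 = 4.689 K/W
Q = ΔT/ΣR = (77.9 °C − 22 °C)/4.689 = 11.9 W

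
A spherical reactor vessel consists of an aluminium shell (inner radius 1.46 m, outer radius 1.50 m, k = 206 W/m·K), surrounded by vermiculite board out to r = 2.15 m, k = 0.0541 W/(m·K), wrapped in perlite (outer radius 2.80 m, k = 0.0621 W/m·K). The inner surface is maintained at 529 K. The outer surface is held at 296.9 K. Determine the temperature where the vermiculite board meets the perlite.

Series thermal resistances, inner to outer:
  R_aluminium = (1/1.46 − 1/1.50)/(4πk) = 0.01826/(4π·206) = 7.056×10^-6 K/W
  R_vermiculite board = (1/1.50 − 1/2.15)/(4πk) = 0.2016/(4π·0.0541) = 0.2965 K/W
  R_perlite = (1/2.15 − 1/2.80)/(4πk) = 0.1080/(4π·0.0621) = 0.1384 K/W
ΣR = 7.056×10^-6 + 0.2965 + 0.1384 = 0.4349 K/W
Q = ΔT/ΣR = (529 K − 296.9 K)/0.4349 = 533.7 W
From the inner boundary to the vermiculite board/perlite interface, ΣR_partial = 0.2965 K/W.
T_interface = T_in − Q·ΣR_partial = 529 K − (533.7)(0.2965) = 370.8 K

T = 370.8 K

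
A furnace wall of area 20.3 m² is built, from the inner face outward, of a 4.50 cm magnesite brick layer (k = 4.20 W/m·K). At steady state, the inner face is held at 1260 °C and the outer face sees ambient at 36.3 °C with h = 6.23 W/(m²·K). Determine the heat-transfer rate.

Q = 1.45×10^5 W

Treat each layer as a resistance in series:
  R_magnesite brick = L/(kA) = 0.0450/(4.20·20.3) = 5.278×10^-4 K/W
  R_conv,out = 1/(hA) = 1/(6.23·20.3) = 0.007907 K/W
ΣR = 5.278×10^-4 + 0.007907 = 0.008435 K/W
Q = ΔT/ΣR = (1260 °C − 36.3 °C)/0.008435 = 1.45×10^5 W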